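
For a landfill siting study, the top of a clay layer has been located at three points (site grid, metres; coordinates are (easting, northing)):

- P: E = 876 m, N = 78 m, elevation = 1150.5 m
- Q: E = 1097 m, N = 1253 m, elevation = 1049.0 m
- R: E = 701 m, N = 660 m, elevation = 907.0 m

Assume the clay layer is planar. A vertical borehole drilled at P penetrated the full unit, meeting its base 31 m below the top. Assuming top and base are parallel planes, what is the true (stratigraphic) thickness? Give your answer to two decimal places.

Two edge vectors: P→Q = (221, 1175, -101.5), P→R = (-175, 582, -243.5).
Normal n = (P→Q) × (P→R) = (-227039.5, 71576, 334247).
So ∂z/∂E = −n_x/n_z = 0.67926 and ∂z/∂N = −n_y/n_z = −0.21414.
|∇z| = √(a²+b²) = 0.71221, so dip δ = arctan(0.71221) = 35.46°.
True thickness = vertical thickness × cos δ = 31 × cos 35.46° = 25.25 m.

25.25 m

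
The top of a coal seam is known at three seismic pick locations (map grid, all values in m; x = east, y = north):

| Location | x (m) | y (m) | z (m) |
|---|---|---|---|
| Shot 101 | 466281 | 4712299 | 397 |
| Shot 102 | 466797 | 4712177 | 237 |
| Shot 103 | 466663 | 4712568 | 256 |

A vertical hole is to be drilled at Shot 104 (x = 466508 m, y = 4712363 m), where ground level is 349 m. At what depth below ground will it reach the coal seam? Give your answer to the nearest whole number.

Let the plane be z = a·x + b·y + c.
Shot 102−Shot 101: 516a − 122b = −160;  Shot 103−Shot 101: 382a + 269b = −141.
Solving gives a = −0.32491586, b = −0.06275889.
Then c = 397 − a·466281 − b·4712299 = 447637.74.
At (466508, 4712363): z_contact = −151575.8 − 295742.7 + 447637.74 = 319.2 m.
Depth below ground = 349 − 319.2 = 30 m.

30 m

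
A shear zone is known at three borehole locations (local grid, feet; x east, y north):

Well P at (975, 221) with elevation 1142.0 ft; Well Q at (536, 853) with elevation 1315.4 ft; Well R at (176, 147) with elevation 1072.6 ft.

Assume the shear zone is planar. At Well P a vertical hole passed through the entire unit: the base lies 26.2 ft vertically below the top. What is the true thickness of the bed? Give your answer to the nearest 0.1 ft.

25.0 ft

Let the plane be z = a·x + b·y + c.
Well Q−Well P: −439a + 632b = 173.4;  Well R−Well P: −799a − 74b = −69.4.
Solving gives a = 0.05773, b = 0.31447.
|∇z| = √(a²+b²) = 0.31973, so dip δ = arctan(0.31973) = 17.73°.
True thickness = vertical thickness × cos δ = 26.2 × cos 17.73° = 25.0 ft.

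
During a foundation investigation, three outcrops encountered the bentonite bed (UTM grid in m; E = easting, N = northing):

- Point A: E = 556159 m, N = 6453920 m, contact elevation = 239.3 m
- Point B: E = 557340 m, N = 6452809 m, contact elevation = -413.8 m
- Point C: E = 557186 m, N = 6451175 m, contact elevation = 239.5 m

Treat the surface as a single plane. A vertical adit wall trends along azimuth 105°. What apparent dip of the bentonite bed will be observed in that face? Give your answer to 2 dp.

Let the plane be z = a·E + b·N + c.
Point B−Point A: 1181a − 1111b = −653.1;  Point C−Point A: 1027a − 2745b = 0.2.
Solving gives a = −0.85346, b = −0.31938.
Unit vector along 105° is (sin 105°, cos 105°) = (0.9659, -0.2588).
Slope in that direction = a·(0.9659) + b·(-0.2588) = −0.74171.
Apparent dip = arctan|0.74171| = 36.56° (true dip is 42.3°, so apparent ≤ true as expected).

36.56°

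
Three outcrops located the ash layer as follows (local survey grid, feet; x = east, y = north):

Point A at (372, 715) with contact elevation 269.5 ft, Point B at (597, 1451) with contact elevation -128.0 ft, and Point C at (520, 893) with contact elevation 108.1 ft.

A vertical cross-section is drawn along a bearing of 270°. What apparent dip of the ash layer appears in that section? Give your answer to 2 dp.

34.89°

Two edge vectors: Point A→Point B = (225, 736, -397.5), Point A→Point C = (148, 178, -161.4).
Normal n = (Point A→Point B) × (Point A→Point C) = (-48035.4, -22515, -68878).
So ∂z/∂x = −n_x/n_z = −0.69740 and ∂z/∂y = −n_y/n_z = −0.32688.
Unit vector along 270° is (sin 270°, cos 270°) = (-1.0000, -0.0000).
Slope in that direction = a·(-1.0000) + b·(-0.0000) = 0.69740.
Apparent dip = arctan|0.69740| = 34.89° (true dip is 37.6°, so apparent ≤ true as expected).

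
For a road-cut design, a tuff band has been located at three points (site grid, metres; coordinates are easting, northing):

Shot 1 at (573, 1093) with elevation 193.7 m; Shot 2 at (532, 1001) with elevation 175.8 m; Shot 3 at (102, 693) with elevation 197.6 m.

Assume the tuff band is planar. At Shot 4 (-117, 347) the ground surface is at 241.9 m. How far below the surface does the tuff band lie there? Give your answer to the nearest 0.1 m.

93.5 m

Two edge vectors: Shot 1→Shot 2 = (-41, -92, -17.9), Shot 1→Shot 3 = (-471, -400, 3.9).
Normal n = (Shot 1→Shot 2) × (Shot 1→Shot 3) = (-7518.8, 8590.8, -26932).
So ∂z/∂easting = −n_x/n_z = −0.279177 and ∂z/∂northing = −n_y/n_z = 0.318981.
Intercept c from Shot 1: 193.7 + 159.97 − 348.65 = 5.02.
At (-117, 347): z_contact = 32.66 + 110.69 + 5.02 = 148.37 m.
Depth below ground = 241.9 − 148.37 = 93.5 m.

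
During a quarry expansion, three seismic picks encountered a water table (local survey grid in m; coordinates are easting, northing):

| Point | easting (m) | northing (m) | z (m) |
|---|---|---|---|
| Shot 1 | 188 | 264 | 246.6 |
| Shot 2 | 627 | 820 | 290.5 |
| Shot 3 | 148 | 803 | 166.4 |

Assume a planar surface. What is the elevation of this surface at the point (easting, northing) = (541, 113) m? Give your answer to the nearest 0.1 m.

Let the plane be z = a·easting + b·northing + c.
Shot 2−Shot 1: 439a + 556b = 43.9;  Shot 3−Shot 1: −40a + 539b = −80.2.
Solving gives a = 0.26367, b = −0.12923.
Then c = 246.6 − a·188 − b·264 = 231.15.
At (541, 113): z = 142.6 − 14.6 + 231.15 = 359.2 m.

359.2 m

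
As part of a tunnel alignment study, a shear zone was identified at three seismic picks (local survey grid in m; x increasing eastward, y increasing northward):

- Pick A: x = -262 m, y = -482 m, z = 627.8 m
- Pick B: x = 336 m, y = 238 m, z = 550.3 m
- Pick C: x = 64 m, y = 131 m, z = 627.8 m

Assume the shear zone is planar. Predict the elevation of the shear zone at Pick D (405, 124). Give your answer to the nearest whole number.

504 m

Two edge vectors: Pick A→Pick B = (598, 720, -77.5), Pick A→Pick C = (326, 613, 0).
Normal n = (Pick A→Pick B) × (Pick A→Pick C) = (47507.5, -25265, 131854).
So ∂z/∂x = −n_x/n_z = −0.36030 and ∂z/∂y = −n_y/n_z = 0.19161.
Intercept c from Pick A: 627.8 − 94.40 + 92.36 = 625.76.
At (405, 124): z = −145.9 + 23.8 + 625.76 = 503.6 m.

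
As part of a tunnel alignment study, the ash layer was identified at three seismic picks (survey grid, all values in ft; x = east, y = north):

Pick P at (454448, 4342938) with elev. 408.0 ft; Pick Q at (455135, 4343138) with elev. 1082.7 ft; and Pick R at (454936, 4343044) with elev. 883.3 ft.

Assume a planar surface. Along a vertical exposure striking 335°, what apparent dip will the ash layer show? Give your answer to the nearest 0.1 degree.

Two edge vectors: Pick P→Pick Q = (687, 200, 674.7), Pick P→Pick R = (488, 106, 475.3).
Normal n = (Pick P→Pick Q) × (Pick P→Pick R) = (23541.8, 2722.5, -24778).
So ∂z/∂x = −n_x/n_z = 0.95011 and ∂z/∂y = −n_y/n_z = 0.10988.
Unit vector along 335° is (sin 335°, cos 335°) = (-0.4226, 0.9063).
Slope in that direction = a·(-0.4226) + b·(0.9063) = −0.30195.
Apparent dip = arctan|0.30195| = 16.8° (true dip is 43.7°, so apparent ≤ true as expected).

16.8°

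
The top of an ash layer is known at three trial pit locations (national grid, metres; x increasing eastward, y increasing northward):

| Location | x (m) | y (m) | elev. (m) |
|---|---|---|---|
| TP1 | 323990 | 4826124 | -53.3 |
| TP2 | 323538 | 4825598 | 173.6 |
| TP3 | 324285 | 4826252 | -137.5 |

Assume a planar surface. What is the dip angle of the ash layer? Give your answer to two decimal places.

18.55°

Two edge vectors: TP1→TP2 = (-452, -526, 226.9), TP1→TP3 = (295, 128, -84.2).
Normal n = (TP1→TP2) × (TP1→TP3) = (15246, 28877.1, 97314).
So ∂z/∂x = −n_x/n_z = −0.15667 and ∂z/∂y = −n_y/n_z = −0.29674.
Gradient magnitude |∇z| = √(a² + b²) = √(0.02454 + 0.08806) = 0.33556.
True dip = arctan(0.33556) = 18.55°, dipping toward NNE (azimuth ≈ 028°).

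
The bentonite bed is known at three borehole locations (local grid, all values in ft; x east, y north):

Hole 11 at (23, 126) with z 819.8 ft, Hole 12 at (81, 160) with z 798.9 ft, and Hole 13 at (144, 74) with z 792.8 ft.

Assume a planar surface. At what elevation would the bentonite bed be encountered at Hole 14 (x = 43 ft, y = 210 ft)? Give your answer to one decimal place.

Let the plane be z = a·x + b·y + c.
Hole 12−Hole 11: 58a + 34b = −20.9;  Hole 13−Hole 11: 121a − 52b = −27.
Solving gives a = −0.28118, b = −0.13505.
Then c = 819.8 − a·23 − b·126 = 843.28.
At (43, 210): z = −12.1 − 28.4 + 843.28 = 802.8 ft.

802.8 ft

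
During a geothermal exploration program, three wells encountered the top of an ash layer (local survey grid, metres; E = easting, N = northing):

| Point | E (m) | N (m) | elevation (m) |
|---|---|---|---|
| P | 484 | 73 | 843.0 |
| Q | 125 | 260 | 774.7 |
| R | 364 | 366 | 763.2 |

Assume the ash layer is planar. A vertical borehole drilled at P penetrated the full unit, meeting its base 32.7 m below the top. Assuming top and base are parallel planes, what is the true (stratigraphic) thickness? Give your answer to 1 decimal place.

31.7 m

Let the plane be z = a·E + b·N + c.
Q−P: −359a + 187b = −68.3;  R−P: −120a + 293b = −79.8.
Solving gives a = 0.06150, b = −0.24717.
|∇z| = √(a²+b²) = 0.25470, so dip δ = arctan(0.25470) = 14.29°.
True thickness = vertical thickness × cos δ = 32.7 × cos 14.29° = 31.7 m.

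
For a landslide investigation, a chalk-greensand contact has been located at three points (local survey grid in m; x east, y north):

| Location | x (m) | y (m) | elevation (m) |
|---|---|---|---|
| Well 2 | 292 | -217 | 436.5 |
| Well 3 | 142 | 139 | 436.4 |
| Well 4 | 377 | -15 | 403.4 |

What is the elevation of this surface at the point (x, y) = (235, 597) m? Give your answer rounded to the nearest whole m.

Two edge vectors: Well 2→Well 3 = (-150, 356, -0.1), Well 2→Well 4 = (85, 202, -33.1).
Normal n = (Well 2→Well 3) × (Well 2→Well 4) = (-11763.4, -4973.5, -60560).
So ∂z/∂x = −n_x/n_z = −0.19424 and ∂z/∂y = −n_y/n_z = −0.08213.
Intercept c from Well 2: 436.5 + 56.72 − 17.82 = 475.40.
At (235, 597): z = −45.6 − 49.0 + 475.40 = 380.7 m.

381 m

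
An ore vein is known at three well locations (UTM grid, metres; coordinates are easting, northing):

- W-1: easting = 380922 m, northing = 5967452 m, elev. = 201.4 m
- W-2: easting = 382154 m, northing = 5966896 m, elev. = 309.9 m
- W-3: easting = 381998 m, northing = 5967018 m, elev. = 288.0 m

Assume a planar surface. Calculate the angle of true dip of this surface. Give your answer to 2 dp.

9.04°

Two edge vectors: W-1→W-2 = (1232, -556, 108.5), W-1→W-3 = (1076, -434, 86.6).
Normal n = (W-1→W-2) × (W-1→W-3) = (-1060.6, 10054.8, 63568).
So ∂z/∂easting = −n_x/n_z = 0.01668 and ∂z/∂northing = −n_y/n_z = −0.15817.
Gradient magnitude |∇z| = √(a² + b²) = √(0.00028 + 0.02502) = 0.15905.
True dip = arctan(0.15905) = 9.04°, dipping toward N (azimuth ≈ 354°).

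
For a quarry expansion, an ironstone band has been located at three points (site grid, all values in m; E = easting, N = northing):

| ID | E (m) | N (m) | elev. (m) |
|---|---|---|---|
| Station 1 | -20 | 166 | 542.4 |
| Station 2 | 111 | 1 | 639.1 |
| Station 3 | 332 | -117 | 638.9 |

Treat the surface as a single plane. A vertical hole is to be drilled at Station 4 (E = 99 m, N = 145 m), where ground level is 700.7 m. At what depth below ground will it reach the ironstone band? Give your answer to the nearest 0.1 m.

Let the plane be z = a·E + b·N + c.
Station 2−Station 1: 131a − 165b = 96.7;  Station 3−Station 1: 352a − 283b = 96.5.
Solving gives a = −0.54475, b = −1.01856.
Then c = 542.4 − a·-20 − b·166 = 700.59.
At (99, 145): z_contact = −53.93 − 147.69 + 700.59 = 498.96 m.
Depth below ground = 700.7 − 498.96 = 201.7 m.

201.7 m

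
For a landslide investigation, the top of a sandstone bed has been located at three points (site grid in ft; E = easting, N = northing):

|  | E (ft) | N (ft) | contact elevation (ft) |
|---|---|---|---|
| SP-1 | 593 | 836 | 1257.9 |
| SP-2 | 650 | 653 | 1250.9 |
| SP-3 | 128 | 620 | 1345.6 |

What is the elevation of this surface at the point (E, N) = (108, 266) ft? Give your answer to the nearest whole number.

1356 ft

Two edge vectors: SP-1→SP-2 = (57, -183, -7), SP-1→SP-3 = (-465, -216, 87.7).
Normal n = (SP-1→SP-2) × (SP-1→SP-3) = (-17561.1, -1743.9, -97407).
So ∂z/∂E = −n_x/n_z = −0.18029 and ∂z/∂N = −n_y/n_z = −0.01790.
Intercept c from SP-1: 1257.9 + 106.91 + 14.97 = 1379.78.
At (108, 266): z = −19.5 − 4.8 + 1379.78 = 1355.5 ft.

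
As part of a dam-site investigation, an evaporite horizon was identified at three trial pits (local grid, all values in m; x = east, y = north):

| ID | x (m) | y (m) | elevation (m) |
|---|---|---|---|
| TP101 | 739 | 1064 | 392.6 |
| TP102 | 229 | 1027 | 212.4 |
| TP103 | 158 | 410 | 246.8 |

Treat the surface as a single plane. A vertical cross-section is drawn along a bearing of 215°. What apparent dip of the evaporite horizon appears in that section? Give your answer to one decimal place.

Let the plane be z = a·x + b·y + c.
TP102−TP101: −510a − 37b = −180.2;  TP103−TP101: −581a − 654b = −145.8.
Solving gives a = 0.36039, b = −0.09722.
Unit vector along 215° is (sin 215°, cos 215°) = (-0.5736, -0.8192).
Slope in that direction = a·(-0.5736) + b·(-0.8192) = −0.12707.
Apparent dip = arctan|0.12707| = 7.2° (true dip is 20.5°, so apparent ≤ true as expected).

7.2°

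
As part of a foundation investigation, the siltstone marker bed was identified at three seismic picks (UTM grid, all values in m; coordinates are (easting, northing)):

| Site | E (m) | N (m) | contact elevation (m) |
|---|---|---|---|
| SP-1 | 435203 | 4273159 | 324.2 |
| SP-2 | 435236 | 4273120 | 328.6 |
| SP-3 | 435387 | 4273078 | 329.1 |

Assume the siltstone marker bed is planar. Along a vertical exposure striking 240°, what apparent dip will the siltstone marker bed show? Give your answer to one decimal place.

5.9°

Two edge vectors: SP-1→SP-2 = (33, -39, 4.4), SP-1→SP-3 = (184, -81, 4.9).
Normal n = (SP-1→SP-2) × (SP-1→SP-3) = (165.3, 647.9, 4503).
So ∂z/∂E = −n_x/n_z = −0.03671 and ∂z/∂N = −n_y/n_z = −0.14388.
Unit vector along 240° is (sin 240°, cos 240°) = (-0.8660, -0.5000).
Slope in that direction = a·(-0.8660) + b·(-0.5000) = 0.10373.
Apparent dip = arctan|0.10373| = 5.9° (true dip is 8.4°, so apparent ≤ true as expected).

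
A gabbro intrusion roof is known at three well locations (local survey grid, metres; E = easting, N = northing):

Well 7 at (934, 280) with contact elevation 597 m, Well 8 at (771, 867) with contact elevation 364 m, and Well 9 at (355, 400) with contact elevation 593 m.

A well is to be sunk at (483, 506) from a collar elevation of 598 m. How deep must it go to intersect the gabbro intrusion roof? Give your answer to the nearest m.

60 m

Let the plane be z = a·E + b·N + c.
Well 8−Well 7: −163a + 587b = −233;  Well 9−Well 7: −579a + 120b = −4.
Solving gives a = −0.07996, b = −0.41914.
Then c = 597 − a·934 − b·280 = 789.04.
At (483, 506): z_contact = −38.6 − 212.1 + 789.04 = 538.3 m.
Depth below ground = 598 − 538.3 = 60 m.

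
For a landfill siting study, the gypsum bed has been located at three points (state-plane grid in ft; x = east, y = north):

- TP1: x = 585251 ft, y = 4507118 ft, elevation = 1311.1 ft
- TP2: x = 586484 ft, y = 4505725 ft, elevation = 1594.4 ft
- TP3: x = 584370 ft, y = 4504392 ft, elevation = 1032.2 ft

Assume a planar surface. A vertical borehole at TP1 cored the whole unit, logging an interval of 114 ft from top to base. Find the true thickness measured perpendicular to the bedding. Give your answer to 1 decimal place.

110.5 ft

Let the plane be z = a·x + b·y + c.
TP2−TP1: 1233a − 1393b = 283.3;  TP3−TP1: −881a − 2726b = −278.9.
Solving gives a = 0.25298, b = 0.02055.
|∇z| = √(a²+b²) = 0.25382, so dip δ = arctan(0.25382) = 14.24°.
True thickness = vertical thickness × cos δ = 114 × cos 14.24° = 110.5 ft.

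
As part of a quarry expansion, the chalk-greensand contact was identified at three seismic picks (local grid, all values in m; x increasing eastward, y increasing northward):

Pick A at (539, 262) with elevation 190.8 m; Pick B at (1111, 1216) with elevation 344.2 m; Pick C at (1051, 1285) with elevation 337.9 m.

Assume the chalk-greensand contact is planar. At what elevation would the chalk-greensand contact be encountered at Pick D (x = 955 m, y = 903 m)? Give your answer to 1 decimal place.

299.3 m

Two edge vectors: Pick A→Pick B = (572, 954, 153.4), Pick A→Pick C = (512, 1023, 147.1).
Normal n = (Pick A→Pick B) × (Pick A→Pick C) = (-16594.8, -5600.4, 96708).
So ∂z/∂x = −n_x/n_z = 0.171597 and ∂z/∂y = −n_y/n_z = 0.057910.
Intercept c from Pick A: 190.8 − 92.49 − 15.17 = 83.14.
At (955, 903): z = 163.9 + 52.3 + 83.14 = 299.3 m.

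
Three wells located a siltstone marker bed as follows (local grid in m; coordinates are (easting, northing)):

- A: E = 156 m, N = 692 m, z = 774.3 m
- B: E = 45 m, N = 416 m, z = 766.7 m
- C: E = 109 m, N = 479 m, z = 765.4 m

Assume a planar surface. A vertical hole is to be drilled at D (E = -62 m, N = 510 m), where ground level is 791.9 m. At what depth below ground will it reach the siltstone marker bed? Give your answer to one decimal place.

Let the plane be z = a·E + b·N + c.
B−A: −111a − 276b = −7.6;  C−A: −47a − 213b = −8.9.
Solving gives a = −0.07849, b = 0.05910.
Then c = 774.3 − a·156 − b·692 = 745.64.
At (-62, 510): z_contact = 4.87 + 30.14 + 745.64 = 780.65 m.
Depth below ground = 791.9 − 780.65 = 11.2 m.

11.2 m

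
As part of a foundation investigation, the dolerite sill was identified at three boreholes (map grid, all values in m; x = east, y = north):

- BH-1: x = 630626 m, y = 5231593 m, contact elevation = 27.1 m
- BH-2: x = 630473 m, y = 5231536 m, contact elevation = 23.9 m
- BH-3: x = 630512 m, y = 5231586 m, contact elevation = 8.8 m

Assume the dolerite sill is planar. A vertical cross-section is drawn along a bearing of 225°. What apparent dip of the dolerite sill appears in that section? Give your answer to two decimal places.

Let the plane be z = a·x + b·y + c.
BH-2−BH-1: −153a − 57b = −3.2;  BH-3−BH-1: −114a − 7b = −18.3.
Solving gives a = 0.18808, b = −0.44870.
Unit vector along 225° is (sin 225°, cos 225°) = (-0.7071, -0.7071).
Slope in that direction = a·(-0.7071) + b·(-0.7071) = 0.18429.
Apparent dip = arctan|0.18429| = 10.44° (true dip is 25.9°, so apparent ≤ true as expected).

10.44°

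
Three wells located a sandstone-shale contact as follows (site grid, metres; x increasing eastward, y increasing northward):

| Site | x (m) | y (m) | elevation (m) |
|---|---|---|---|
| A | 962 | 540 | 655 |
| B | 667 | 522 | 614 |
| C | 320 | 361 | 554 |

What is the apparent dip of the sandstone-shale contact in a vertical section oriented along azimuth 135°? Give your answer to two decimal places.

2.01°

Two edge vectors: A→B = (-295, -18, -41), A→C = (-642, -179, -101).
Normal n = (A→B) × (A→C) = (-5521, -3473, 41249).
So ∂z/∂x = −n_x/n_z = 0.13385 and ∂z/∂y = −n_y/n_z = 0.08420.
Unit vector along 135° is (sin 135°, cos 135°) = (0.7071, -0.7071).
Slope in that direction = a·(0.7071) + b·(-0.7071) = 0.03511.
Apparent dip = arctan|0.03511| = 2.01° (true dip is 9.0°, so apparent ≤ true as expected).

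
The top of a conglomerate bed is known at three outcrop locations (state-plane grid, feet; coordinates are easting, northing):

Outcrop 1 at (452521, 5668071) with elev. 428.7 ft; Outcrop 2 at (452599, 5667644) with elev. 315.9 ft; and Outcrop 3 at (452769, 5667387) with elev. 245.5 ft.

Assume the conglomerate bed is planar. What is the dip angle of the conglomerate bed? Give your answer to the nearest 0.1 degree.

14.6°

Two edge vectors: Outcrop 1→Outcrop 2 = (78, -427, -112.8), Outcrop 1→Outcrop 3 = (248, -684, -183.2).
Normal n = (Outcrop 1→Outcrop 2) × (Outcrop 1→Outcrop 3) = (1071.2, -13684.8, 52544).
So ∂z/∂easting = −n_x/n_z = −0.02039 and ∂z/∂northing = −n_y/n_z = 0.26044.
Gradient magnitude |∇z| = √(a² + b²) = √(0.00042 + 0.06783) = 0.26124.
True dip = arctan(0.26124) = 14.6°, dipping toward S (azimuth ≈ 176°).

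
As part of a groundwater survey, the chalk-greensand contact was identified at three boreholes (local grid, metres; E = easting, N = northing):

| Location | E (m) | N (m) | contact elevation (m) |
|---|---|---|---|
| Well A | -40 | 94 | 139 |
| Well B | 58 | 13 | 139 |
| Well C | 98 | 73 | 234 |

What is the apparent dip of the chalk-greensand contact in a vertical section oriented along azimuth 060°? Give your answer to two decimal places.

51.14°

Two edge vectors: Well A→Well B = (98, -81, 0), Well A→Well C = (138, -21, 95).
Normal n = (Well A→Well B) × (Well A→Well C) = (-7695, -9310, 9120).
So ∂z/∂E = −n_x/n_z = 0.84375 and ∂z/∂N = −n_y/n_z = 1.02083.
Unit vector along 060° is (sin 60°, cos 60°) = (0.8660, 0.5000).
Slope in that direction = a·(0.8660) + b·(0.5000) = 1.24113.
Apparent dip = arctan|1.24113| = 51.14° (true dip is 52.9°, so apparent ≤ true as expected).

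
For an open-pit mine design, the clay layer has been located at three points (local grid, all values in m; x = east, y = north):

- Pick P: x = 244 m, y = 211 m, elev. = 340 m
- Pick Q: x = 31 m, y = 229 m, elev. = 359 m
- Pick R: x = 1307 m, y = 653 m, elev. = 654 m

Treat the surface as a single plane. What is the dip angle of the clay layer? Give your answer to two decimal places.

37.56°

Two edge vectors: Pick P→Pick Q = (-213, 18, 19), Pick P→Pick R = (1063, 442, 314).
Normal n = (Pick P→Pick Q) × (Pick P→Pick R) = (-2746, 87079, -113280).
So ∂z/∂x = −n_x/n_z = −0.02424 and ∂z/∂y = −n_y/n_z = 0.76871.
Gradient magnitude |∇z| = √(a² + b²) = √(0.00059 + 0.59091) = 0.76909.
True dip = arctan(0.76909) = 37.56°, dipping toward S (azimuth ≈ 178°).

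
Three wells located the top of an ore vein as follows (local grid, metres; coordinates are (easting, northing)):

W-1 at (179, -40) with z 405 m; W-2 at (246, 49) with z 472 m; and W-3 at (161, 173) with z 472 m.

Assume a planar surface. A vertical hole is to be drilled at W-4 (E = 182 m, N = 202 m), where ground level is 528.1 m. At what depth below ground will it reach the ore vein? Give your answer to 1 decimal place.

34.7 m

Let the plane be z = a·E + b·N + c.
W-2−W-1: 67a + 89b = 67;  W-3−W-1: −18a + 213b = 67.
Solving gives a = 0.52340, b = 0.35879.
Then c = 405 − a·179 − b·-40 = 325.66.
At (182, 202): z_contact = 95.26 + 72.47 + 325.66 = 493.40 m.
Depth below ground = 528.1 − 493.40 = 34.7 m.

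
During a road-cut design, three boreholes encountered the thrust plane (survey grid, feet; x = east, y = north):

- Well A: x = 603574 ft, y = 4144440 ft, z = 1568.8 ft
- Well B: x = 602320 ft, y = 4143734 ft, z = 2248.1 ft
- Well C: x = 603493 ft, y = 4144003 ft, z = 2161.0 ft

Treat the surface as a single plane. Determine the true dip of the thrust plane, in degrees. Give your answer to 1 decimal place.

Two edge vectors: Well A→Well B = (-1254, -706, 679.3), Well A→Well C = (-81, -437, 592.2).
Normal n = (Well A→Well B) × (Well A→Well C) = (-121239.1, 687595.5, 490812).
So ∂z/∂x = −n_x/n_z = 0.24702 and ∂z/∂y = −n_y/n_z = −1.40093.
Gradient magnitude |∇z| = √(a² + b²) = √(0.06102 + 1.96262) = 1.42255.
True dip = arctan(1.42255) = 54.9°, dipping toward N (azimuth ≈ 350°).

54.9°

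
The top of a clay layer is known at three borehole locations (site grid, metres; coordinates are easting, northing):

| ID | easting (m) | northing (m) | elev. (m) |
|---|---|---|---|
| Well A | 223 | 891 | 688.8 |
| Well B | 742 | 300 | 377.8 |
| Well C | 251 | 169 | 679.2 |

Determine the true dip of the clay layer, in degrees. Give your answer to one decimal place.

Two edge vectors: Well A→Well B = (519, -591, -311), Well A→Well C = (28, -722, -9.6).
Normal n = (Well A→Well B) × (Well A→Well C) = (-218868.4, -3725.6, -358170).
So ∂z/∂easting = −n_x/n_z = −0.61107 and ∂z/∂northing = −n_y/n_z = −0.01040.
Gradient magnitude |∇z| = √(a² + b²) = √(0.37341 + 0.00011) = 0.61116.
True dip = arctan(0.61116) = 31.4°, dipping toward E (azimuth ≈ 089°).

31.4°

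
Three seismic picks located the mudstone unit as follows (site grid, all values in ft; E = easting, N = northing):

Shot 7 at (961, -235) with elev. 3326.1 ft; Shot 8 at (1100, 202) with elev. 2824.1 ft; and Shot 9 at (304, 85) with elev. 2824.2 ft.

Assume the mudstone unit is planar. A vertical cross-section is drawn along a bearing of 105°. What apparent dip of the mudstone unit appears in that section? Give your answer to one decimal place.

Two edge vectors: Shot 7→Shot 8 = (139, 437, -502), Shot 7→Shot 9 = (-657, 320, -501.9).
Normal n = (Shot 7→Shot 8) × (Shot 7→Shot 9) = (-58690.3, 399578.1, 331589).
So ∂z/∂E = −n_x/n_z = 0.17700 and ∂z/∂N = −n_y/n_z = −1.20504.
Unit vector along 105° is (sin 105°, cos 105°) = (0.9659, -0.2588).
Slope in that direction = a·(0.9659) + b·(-0.2588) = 0.48285.
Apparent dip = arctan|0.48285| = 25.8° (true dip is 50.6°, so apparent ≤ true as expected).

25.8°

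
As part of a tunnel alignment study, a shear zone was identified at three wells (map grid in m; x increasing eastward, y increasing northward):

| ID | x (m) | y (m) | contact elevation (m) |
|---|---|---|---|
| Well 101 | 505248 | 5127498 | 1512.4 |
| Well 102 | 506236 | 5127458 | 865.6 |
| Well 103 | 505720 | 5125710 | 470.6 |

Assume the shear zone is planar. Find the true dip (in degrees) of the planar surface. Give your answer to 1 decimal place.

Let the plane be z = a·x + b·y + c.
Well 102−Well 101: 988a − 40b = −646.8;  Well 103−Well 101: 472a − 1788b = −1041.8.
Solving gives a = −0.63788, b = 0.41427.
Gradient magnitude |∇z| = √(a² + b²) = √(0.40690 + 0.17162) = 0.76060.
True dip = arctan(0.76060) = 37.3°, dipping toward ESE (azimuth ≈ 123°).

37.3°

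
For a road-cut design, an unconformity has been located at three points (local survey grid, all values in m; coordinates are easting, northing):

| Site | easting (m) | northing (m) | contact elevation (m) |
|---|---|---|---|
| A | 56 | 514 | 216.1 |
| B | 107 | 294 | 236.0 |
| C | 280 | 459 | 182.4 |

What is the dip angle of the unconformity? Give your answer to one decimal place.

Two edge vectors: A→B = (51, -220, 19.9), A→C = (224, -55, -33.7).
Normal n = (A→B) × (A→C) = (8508.5, 6176.3, 46475).
So ∂z/∂easting = −n_x/n_z = −0.18308 and ∂z/∂northing = −n_y/n_z = −0.13290.
Gradient magnitude |∇z| = √(a² + b²) = √(0.03352 + 0.01766) = 0.22623.
True dip = arctan(0.22623) = 12.7°, dipping toward NE (azimuth ≈ 054°).

12.7°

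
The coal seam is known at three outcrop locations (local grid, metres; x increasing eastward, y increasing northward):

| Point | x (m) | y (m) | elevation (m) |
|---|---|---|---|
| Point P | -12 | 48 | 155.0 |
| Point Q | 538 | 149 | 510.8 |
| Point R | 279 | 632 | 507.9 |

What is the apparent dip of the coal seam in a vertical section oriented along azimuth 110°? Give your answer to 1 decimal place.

Let the plane be z = a·x + b·y + c.
Point Q−Point P: 550a + 101b = 355.8;  Point R−Point P: 291a + 584b = 352.9.
Solving gives a = 0.58992, b = 0.31033.
Unit vector along 110° is (sin 110°, cos 110°) = (0.9397, -0.3420).
Slope in that direction = a·(0.9397) + b·(-0.3420) = 0.44821.
Apparent dip = arctan|0.44821| = 24.1° (true dip is 33.7°, so apparent ≤ true as expected).

24.1°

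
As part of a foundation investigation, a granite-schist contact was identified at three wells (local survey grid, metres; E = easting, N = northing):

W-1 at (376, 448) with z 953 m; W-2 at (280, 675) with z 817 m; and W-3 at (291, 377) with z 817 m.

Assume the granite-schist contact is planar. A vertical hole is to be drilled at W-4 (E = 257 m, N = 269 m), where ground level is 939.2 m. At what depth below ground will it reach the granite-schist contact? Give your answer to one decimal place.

Let the plane be z = a·E + b·N + c.
W-2−W-1: −96a + 227b = −136;  W-3−W-1: −85a − 71b = −136.
Solving gives a = 1.55214, b = 0.05729.
Then c = 953 − a·376 − b·448 = 343.73.
At (257, 269): z_contact = 398.90 + 15.41 + 343.73 = 758.04 m.
Depth below ground = 939.2 − 758.04 = 181.2 m.

181.2 m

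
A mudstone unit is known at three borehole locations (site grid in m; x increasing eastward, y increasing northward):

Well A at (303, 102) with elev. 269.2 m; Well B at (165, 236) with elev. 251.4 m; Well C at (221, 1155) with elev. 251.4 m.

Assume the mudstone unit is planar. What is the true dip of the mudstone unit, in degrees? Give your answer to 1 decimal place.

7.0°

Let the plane be z = a·x + b·y + c.
Well B−Well A: −138a + 134b = −17.8;  Well C−Well A: −82a + 1053b = −17.8.
Solving gives a = 0.12178, b = −0.00742.
Gradient magnitude |∇z| = √(a² + b²) = √(0.01483 + 0.00006) = 0.12201.
True dip = arctan(0.12201) = 7.0°, dipping toward W (azimuth ≈ 273°).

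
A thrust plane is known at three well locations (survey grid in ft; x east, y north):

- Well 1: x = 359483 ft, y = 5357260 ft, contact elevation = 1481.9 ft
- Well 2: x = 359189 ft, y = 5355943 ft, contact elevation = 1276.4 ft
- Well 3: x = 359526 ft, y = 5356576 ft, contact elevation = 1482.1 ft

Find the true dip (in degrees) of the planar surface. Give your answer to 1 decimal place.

28.7°

Let the plane be z = a·x + b·y + c.
Well 2−Well 1: −294a − 1317b = −205.5;  Well 3−Well 1: 43a − 684b = 0.2.
Solving gives a = 0.54641, b = 0.03406.
Gradient magnitude |∇z| = √(a² + b²) = √(0.29857 + 0.00116) = 0.54747.
True dip = arctan(0.54747) = 28.7°, dipping toward W (azimuth ≈ 266°).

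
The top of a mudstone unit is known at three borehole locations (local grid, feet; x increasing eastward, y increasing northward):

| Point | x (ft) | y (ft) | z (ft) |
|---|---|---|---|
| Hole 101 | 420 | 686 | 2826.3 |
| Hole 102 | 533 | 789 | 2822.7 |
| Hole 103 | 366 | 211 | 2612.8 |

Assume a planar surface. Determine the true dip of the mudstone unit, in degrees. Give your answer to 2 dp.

35.21°

Let the plane be z = a·x + b·y + c.
Hole 102−Hole 101: 113a + 103b = −3.6;  Hole 103−Hole 101: −54a − 475b = −213.5.
Solving gives a = −0.49260, b = 0.50547.
Gradient magnitude |∇z| = √(a² + b²) = √(0.24266 + 0.25550) = 0.70580.
True dip = arctan(0.70580) = 35.21°, dipping toward SE (azimuth ≈ 136°).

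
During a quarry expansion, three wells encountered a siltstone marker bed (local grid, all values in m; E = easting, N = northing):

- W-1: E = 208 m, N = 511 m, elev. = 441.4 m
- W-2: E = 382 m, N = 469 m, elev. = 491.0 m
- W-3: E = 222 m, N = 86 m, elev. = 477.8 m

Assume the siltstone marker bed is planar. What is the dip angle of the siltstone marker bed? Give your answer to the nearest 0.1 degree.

15.5°

Let the plane be z = a·E + b·N + c.
W-2−W-1: 174a − 42b = 49.6;  W-3−W-1: 14a − 425b = 36.4.
Solving gives a = 0.26650, b = −0.07687.
Gradient magnitude |∇z| = √(a² + b²) = √(0.07102 + 0.00591) = 0.27737.
True dip = arctan(0.27737) = 15.5°, dipping toward WNW (azimuth ≈ 286°).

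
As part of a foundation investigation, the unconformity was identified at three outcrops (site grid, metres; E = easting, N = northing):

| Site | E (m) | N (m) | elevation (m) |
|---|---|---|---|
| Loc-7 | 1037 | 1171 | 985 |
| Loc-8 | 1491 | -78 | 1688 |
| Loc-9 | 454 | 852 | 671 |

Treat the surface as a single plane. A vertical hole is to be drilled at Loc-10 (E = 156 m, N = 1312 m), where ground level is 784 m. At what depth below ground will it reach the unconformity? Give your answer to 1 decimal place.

464.3 m

Let the plane be z = a·E + b·N + c.
Loc-8−Loc-7: 454a − 1249b = 703;  Loc-9−Loc-7: −583a − 319b = −314.
Solving gives a = 0.706126, b = −0.306180.
Then c = 985 − a·1037 − b·1171 = 611.28.
At (156, 1312): z_contact = 110.16 − 401.71 + 611.28 = 319.73 m.
Depth below ground = 784 − 319.73 = 464.3 m.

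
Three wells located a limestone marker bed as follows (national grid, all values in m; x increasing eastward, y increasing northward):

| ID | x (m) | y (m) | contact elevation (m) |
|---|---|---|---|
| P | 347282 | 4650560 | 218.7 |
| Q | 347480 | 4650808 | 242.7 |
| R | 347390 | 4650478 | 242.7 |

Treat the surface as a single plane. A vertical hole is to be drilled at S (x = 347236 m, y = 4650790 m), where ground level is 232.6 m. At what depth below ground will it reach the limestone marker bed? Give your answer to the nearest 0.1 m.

Let the plane be z = a·x + b·y + c.
Q−P: 198a + 248b = 24;  R−P: 108a − 82b = 24.
Solving gives a = 0.184100418, b = −0.050209205.
Then c = 218.7 − a·347282 − b·4650560 = 169784.86.
At (347236, 4650790): z_contact = 63926.29 − 233512.47 + 169784.86 = 198.68 m.
Depth below ground = 232.6 − 198.68 = 33.9 m.

33.9 m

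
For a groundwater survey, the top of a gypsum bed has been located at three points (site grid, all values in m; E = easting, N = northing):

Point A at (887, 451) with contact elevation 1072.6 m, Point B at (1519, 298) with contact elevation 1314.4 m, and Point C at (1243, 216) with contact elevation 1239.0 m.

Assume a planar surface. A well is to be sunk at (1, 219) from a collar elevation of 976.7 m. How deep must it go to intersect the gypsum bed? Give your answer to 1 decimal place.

152.5 m

Two edge vectors: Point A→Point B = (632, -153, 241.8), Point A→Point C = (356, -235, 166.4).
Normal n = (Point A→Point B) × (Point A→Point C) = (31363.8, -19084, -94052).
So ∂z/∂E = −n_x/n_z = 0.333473 and ∂z/∂N = −n_y/n_z = −0.202909.
Intercept c from Point A: 1072.6 − 295.79 + 91.51 = 868.32.
At (1, 219): z_contact = 0.33 − 44.44 + 868.32 = 824.22 m.
Depth below ground = 976.7 − 824.22 = 152.5 m.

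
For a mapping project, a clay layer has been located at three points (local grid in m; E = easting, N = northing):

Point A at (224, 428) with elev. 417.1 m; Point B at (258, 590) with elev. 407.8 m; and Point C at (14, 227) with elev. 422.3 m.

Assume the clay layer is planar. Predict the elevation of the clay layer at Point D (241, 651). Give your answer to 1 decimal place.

Let the plane be z = a·E + b·N + c.
Point B−Point A: 34a + 162b = −9.3;  Point C−Point A: −210a − 201b = 5.2.
Solving gives a = 0.03777, b = −0.06534.
Then c = 417.1 − a·224 − b·428 = 436.60.
At (241, 651): z = 9.1 − 42.5 + 436.60 = 403.2 m.

403.2 m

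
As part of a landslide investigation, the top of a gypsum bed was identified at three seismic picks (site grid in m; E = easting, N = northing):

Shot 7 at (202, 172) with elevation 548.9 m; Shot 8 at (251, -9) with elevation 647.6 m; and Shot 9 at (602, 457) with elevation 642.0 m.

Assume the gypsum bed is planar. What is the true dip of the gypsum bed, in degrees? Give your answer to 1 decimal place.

33.4°

Let the plane be z = a·E + b·N + c.
Shot 8−Shot 7: 49a − 181b = 98.7;  Shot 9−Shot 7: 400a + 285b = 93.1.
Solving gives a = 0.52082, b = −0.40431.
Gradient magnitude |∇z| = √(a² + b²) = √(0.27125 + 0.16347) = 0.65933.
True dip = arctan(0.65933) = 33.4°, dipping toward NW (azimuth ≈ 308°).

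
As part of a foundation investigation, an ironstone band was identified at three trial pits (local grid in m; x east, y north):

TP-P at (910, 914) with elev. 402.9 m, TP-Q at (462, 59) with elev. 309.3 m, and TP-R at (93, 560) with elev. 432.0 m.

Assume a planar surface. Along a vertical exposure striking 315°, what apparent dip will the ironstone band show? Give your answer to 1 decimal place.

Let the plane be z = a·x + b·y + c.
TP-Q−TP-P: −448a − 855b = −93.6;  TP-R−TP-P: −817a − 354b = 29.1.
Solving gives a = −0.10745, b = 0.16577.
Unit vector along 315° is (sin 315°, cos 315°) = (-0.7071, 0.7071).
Slope in that direction = a·(-0.7071) + b·(0.7071) = 0.19320.
Apparent dip = arctan|0.19320| = 10.9° (true dip is 11.2°, so apparent ≤ true as expected).

10.9°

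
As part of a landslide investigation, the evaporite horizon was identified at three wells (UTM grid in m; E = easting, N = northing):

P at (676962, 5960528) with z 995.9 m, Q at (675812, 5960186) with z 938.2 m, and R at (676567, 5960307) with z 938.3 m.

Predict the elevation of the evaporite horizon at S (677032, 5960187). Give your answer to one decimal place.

Two edge vectors: P→Q = (-1150, -342, -57.7), P→R = (-395, -221, -57.6).
Normal n = (P→Q) × (P→R) = (6947.5, -43448.5, 119060).
So ∂z/∂E = −n_x/n_z = −0.058352931 and ∂z/∂N = −n_y/n_z = 0.364929447.
Intercept c from P: 995.9 + 39502.72 − 2175172.19 = −2134673.57.
At (677032, 5960187): z = −39506.8 + 2175047.7 − 2134673.57 = 867.4 m.

867.4 m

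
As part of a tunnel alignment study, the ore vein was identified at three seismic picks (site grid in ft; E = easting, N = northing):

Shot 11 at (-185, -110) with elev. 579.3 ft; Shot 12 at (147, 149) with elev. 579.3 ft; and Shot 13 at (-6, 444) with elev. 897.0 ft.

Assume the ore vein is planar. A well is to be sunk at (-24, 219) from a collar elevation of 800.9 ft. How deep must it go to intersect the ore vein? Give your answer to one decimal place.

Let the plane be z = a·E + b·N + c.
Shot 12−Shot 11: 332a + 259b = 0;  Shot 13−Shot 11: 179a + 554b = 317.7.
Solving gives a = −0.59814, b = 0.76673.
Then c = 579.3 − a·-185 − b·-110 = 552.98.
At (-24, 219): z_contact = 14.36 + 167.91 + 552.98 = 735.25 ft.
Depth below ground = 800.9 − 735.25 = 65.6 ft.

65.6 ft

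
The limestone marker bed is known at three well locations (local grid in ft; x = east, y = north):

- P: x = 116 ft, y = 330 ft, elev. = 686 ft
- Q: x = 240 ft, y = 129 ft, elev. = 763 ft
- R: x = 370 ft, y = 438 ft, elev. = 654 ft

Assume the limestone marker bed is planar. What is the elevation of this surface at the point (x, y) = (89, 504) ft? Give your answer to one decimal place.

621.7 ft

Let the plane be z = a·x + b·y + c.
Q−P: 124a − 201b = 77;  R−P: 254a + 108b = −32.
Solving gives a = 0.02923, b = −0.36505.
Then c = 686 − a·116 − b·330 = 803.08.
At (89, 504): z = 2.6 − 184.0 + 803.08 = 621.7 ft.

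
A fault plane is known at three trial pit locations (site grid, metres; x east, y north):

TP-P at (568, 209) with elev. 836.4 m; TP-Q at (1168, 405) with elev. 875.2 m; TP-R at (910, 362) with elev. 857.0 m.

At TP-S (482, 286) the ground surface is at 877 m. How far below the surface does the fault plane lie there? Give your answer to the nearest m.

Two edge vectors: TP-P→TP-Q = (600, 196, 38.8), TP-P→TP-R = (342, 153, 20.6).
Normal n = (TP-P→TP-Q) × (TP-P→TP-R) = (-1898.8, 909.6, 24768).
So ∂z/∂x = −n_x/n_z = 0.07666 and ∂z/∂y = −n_y/n_z = −0.03672.
Intercept c from TP-P: 836.4 − 43.54 + 7.68 = 800.53.
At (482, 286): z_contact = 37.0 − 10.5 + 800.53 = 827.0 m.
Depth below ground = 877 − 827.0 = 50 m.

50 m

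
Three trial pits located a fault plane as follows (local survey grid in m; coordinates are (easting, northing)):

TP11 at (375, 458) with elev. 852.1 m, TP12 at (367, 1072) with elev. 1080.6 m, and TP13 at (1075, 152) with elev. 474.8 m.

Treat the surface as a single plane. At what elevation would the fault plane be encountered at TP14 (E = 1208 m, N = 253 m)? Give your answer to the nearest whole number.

Two edge vectors: TP11→TP12 = (-8, 614, 228.5), TP11→TP13 = (700, -306, -377.3).
Normal n = (TP11→TP12) × (TP11→TP13) = (-161741.2, 156931.6, -427352).
So ∂z/∂E = −n_x/n_z = −0.37847 and ∂z/∂N = −n_y/n_z = 0.36722.
Intercept c from TP11: 852.1 + 141.93 − 168.19 = 825.84.
At (1208, 253): z = −457.2 + 92.9 + 825.84 = 461.6 m.

462 m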